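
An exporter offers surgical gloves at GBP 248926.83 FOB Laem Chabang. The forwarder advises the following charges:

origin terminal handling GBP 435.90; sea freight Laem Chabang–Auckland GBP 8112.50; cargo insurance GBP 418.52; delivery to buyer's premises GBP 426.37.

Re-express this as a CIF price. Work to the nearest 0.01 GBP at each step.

CIF price: GBP 257457.85

Not relevant to the conversion: origin terminal — on the seller under both FOB and CIF; already in the FOB price and stays in the CIF price. delivery — on the buyer under both terms; not part of either seller's price.
From FOB to CIF, the seller additionally bears: freight, insurance.
CIF price = 248926.83 + 8112.50 + 418.52 = 257457.85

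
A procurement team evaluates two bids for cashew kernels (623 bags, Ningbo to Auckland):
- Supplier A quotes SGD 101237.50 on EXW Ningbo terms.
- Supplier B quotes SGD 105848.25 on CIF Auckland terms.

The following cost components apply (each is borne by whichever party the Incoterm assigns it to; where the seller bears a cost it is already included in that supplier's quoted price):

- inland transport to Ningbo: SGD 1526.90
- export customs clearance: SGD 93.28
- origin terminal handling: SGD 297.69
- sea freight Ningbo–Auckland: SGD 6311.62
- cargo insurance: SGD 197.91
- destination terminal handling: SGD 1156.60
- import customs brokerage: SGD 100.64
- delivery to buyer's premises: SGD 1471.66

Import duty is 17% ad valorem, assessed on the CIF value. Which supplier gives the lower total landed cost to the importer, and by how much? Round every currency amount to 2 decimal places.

Supplier B is cheaper by SGD 4465.48

Supplier A (EXW):
CIF value = EXW price + inland to port + export clearance + origin terminal + freight + insurance = 101237.50 + 1526.90 + 93.28 + 297.69 + 6311.62 + 197.91 = 109664.90
Import duty = 109664.90 × 17% = 18643.03
Buyer bears (A): 1526.90 + 93.28 + 297.69 + 6311.62 + 197.91 + 1156.60 + 100.64 + 1471.66 = 11156.30
Landed cost (A) = invoice 101237.50 + 11156.30 + duty 18643.03 = 131036.83
Supplier B (CIF):
The CIF price already equals the CIF value: 105848.25
Import duty = 105848.25 × 17% = 17994.20
Buyer bears (B): 1156.60 + 100.64 + 1471.66 = 2728.90
Landed cost (B) = invoice 105848.25 + 2728.90 + duty 17994.20 = 126571.35
Difference = |131036.83 − 126571.35| = 4465.48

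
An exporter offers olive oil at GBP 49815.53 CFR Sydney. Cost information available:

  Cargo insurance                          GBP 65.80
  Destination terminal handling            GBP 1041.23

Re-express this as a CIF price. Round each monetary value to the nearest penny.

CIF price: GBP 49881.33

Not relevant to the conversion: destination terminal — on the buyer under both terms; not part of either seller's price.
From CFR to CIF, the seller additionally bears: insurance.
CIF price = 49815.53 + 65.80 = 49881.33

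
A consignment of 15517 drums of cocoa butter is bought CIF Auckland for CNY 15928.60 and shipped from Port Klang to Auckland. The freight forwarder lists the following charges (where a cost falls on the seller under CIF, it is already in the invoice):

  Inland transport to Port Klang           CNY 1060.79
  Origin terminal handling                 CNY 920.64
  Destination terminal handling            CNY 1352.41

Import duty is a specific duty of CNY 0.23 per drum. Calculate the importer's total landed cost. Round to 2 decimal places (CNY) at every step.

Total landed cost: CNY 20849.92

CIF: the seller pays costs through ocean freight and marine insurance to the destination port.
Already in the invoice (seller's account under CIF): inland to port, origin terminal — exclude.
The CIF price already equals the CIF value: 15928.60
Import duty = 15517 × 0.23 = 3568.91
Buyer bears: destination terminal 1352.41 + duty 3568.91 = 4921.32
Landed cost = invoice 15928.60 + 4921.32 = 20849.92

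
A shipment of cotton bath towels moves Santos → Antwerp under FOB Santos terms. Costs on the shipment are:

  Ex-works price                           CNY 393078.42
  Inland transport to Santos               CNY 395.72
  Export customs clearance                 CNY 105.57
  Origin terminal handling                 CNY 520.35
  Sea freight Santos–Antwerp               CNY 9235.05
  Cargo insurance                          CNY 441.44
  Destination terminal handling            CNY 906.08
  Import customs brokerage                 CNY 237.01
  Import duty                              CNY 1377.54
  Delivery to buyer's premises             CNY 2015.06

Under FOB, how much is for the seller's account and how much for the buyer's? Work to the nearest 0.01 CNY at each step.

Seller: CNY 394100.06; buyer: CNY 14212.18

FOB: the seller bears costs until goods are on board at the origin port; the buyer bears freight, insurance and all costs thereafter.
Seller's account: goods 393078.42 + inland to port 395.72 + export clearance 105.57 + origin terminal 520.35 = 394100.06
Buyer's account: freight 9235.05 + insurance 441.44 + destination terminal 906.08 + brokerage 237.01 + duty 1377.54 + delivery 2015.06 = 14212.18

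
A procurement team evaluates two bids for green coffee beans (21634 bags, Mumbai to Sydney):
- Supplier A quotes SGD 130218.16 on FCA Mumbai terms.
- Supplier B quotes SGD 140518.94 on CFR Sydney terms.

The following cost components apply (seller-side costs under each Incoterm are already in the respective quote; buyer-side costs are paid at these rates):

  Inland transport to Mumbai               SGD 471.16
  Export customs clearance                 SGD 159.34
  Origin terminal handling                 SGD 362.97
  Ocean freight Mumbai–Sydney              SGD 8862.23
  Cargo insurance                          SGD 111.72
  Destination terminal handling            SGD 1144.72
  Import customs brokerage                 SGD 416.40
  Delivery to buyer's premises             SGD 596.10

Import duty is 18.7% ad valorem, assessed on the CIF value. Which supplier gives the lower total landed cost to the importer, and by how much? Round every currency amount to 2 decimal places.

Supplier A is cheaper by SGD 1276.71

Supplier A (FCA):
CIF value = FCA price + origin terminal + freight + insurance = 130218.16 + 362.97 + 8862.23 + 111.72 = 139555.08
Import duty = 139555.08 × 18.7% = 26096.80
Buyer bears (A): 362.97 + 8862.23 + 111.72 + 1144.72 + 416.40 + 596.10 = 11494.14
Landed cost (A) = invoice 130218.16 + 11494.14 + duty 26096.80 = 167809.10
Supplier B (CFR):
CIF value = CFR price + insurance = 140518.94 + 111.72 = 140630.66
Import duty = 140630.66 × 18.7% = 26297.93
Buyer bears (B): 111.72 + 1144.72 + 416.40 + 596.10 = 2268.94
Landed cost (B) = invoice 140518.94 + 2268.94 + duty 26297.93 = 169085.81
Difference = |167809.10 − 169085.81| = 1276.71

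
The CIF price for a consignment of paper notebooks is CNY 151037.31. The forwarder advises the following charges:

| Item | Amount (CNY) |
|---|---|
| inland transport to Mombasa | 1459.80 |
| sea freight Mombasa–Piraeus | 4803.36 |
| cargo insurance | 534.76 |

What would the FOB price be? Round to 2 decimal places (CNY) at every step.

FOB price: CNY 145699.19

Not relevant to the conversion: inland to port — on the seller under both CIF and FOB; already in the CIF price and stays in the FOB price.
From CIF to FOB, the seller no longer bears: freight, insurance.
FOB price = 151037.31 − 4803.36 − 534.76 = 145699.19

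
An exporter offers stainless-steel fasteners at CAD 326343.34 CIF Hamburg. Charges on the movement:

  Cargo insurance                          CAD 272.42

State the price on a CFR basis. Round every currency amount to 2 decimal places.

From CIF to CFR, the seller no longer bears: insurance.
CFR price = 326343.34 − 272.42 = 326070.92

CFR price: CAD 326070.92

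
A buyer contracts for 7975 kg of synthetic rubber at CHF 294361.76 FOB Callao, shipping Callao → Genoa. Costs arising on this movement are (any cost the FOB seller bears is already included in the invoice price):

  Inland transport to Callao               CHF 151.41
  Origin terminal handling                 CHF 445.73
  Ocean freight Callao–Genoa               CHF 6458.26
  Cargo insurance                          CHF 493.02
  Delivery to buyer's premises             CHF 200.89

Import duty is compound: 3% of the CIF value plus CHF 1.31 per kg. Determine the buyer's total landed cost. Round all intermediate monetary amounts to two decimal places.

FOB: the seller bears costs until goods are on board at the origin port; the buyer bears freight, insurance and all costs thereafter.
Already in the invoice (seller's account under FOB): inland to port, origin terminal — exclude.
CIF value = FOB price + freight + insurance = 294361.76 + 6458.26 + 493.02 = 301313.04
Ad valorem component: 301313.04 × 3% = 9039.39
Specific component: 7975 × 1.31 = 10447.25
Import duty = 9039.39 + 10447.25 = 19486.64
Buyer bears: freight 6458.26 + insurance 493.02 + delivery 200.89 + duty 19486.64 = 26638.81
Landed cost = invoice 294361.76 + 26638.81 = 321000.57

Total landed cost: CHF 321000.57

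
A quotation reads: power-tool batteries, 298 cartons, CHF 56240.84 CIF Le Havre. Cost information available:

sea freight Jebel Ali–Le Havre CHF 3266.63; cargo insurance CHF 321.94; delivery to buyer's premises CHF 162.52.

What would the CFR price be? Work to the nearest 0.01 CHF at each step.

Not relevant to the conversion: freight — on the seller under both CIF and CFR; already in the CIF price and stays in the CFR price. delivery — on the buyer under both terms; not part of either seller's price.
From CIF to CFR, the seller no longer bears: insurance.
CFR price = 56240.84 − 321.94 = 55918.90

CFR price: CHF 55918.90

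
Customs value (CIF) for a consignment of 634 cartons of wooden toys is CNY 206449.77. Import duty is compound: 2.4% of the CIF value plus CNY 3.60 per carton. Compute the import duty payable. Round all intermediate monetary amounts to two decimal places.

Ad valorem component: 206449.77 × 2.4% = 4954.79
Specific component: 634 × 3.60 = 2282.40
Import duty = 4954.79 + 2282.40 = 7237.19

Import duty: CNY 7237.19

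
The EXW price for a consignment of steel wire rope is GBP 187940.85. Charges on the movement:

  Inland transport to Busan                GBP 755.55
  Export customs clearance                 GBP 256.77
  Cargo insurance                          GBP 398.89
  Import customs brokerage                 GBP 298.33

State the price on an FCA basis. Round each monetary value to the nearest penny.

FCA price: GBP 188953.17

Not relevant to the conversion: brokerage, insurance — on the buyer under both terms; not part of either seller's price.
From EXW to FCA, the seller additionally bears: inland to port, export clearance.
FCA price = 187940.85 + 755.55 + 256.77 = 188953.17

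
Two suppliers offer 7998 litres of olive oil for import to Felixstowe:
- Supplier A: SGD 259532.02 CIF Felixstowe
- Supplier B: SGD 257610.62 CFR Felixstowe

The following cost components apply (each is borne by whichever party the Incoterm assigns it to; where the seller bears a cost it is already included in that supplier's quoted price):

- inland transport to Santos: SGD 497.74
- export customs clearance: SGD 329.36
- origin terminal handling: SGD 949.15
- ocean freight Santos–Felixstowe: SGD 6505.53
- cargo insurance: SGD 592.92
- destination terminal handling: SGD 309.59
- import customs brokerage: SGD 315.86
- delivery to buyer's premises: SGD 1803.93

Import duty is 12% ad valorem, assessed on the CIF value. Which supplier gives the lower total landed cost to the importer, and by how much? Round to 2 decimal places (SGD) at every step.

Supplier A (CIF):
The CIF price already equals the CIF value: 259532.02
Import duty = 259532.02 × 12% = 31143.84
Buyer bears (A): 309.59 + 315.86 + 1803.93 = 2429.38
Landed cost (A) = invoice 259532.02 + 2429.38 + duty 31143.84 = 293105.24
Supplier B (CFR):
CIF value = CFR price + insurance = 257610.62 + 592.92 = 258203.54
Import duty = 258203.54 × 12% = 30984.42
Buyer bears (B): 592.92 + 309.59 + 315.86 + 1803.93 = 3022.30
Landed cost (B) = invoice 257610.62 + 3022.30 + duty 30984.42 = 291617.34
Difference = |293105.24 − 291617.34| = 1487.90

Supplier B is cheaper by SGD 1487.90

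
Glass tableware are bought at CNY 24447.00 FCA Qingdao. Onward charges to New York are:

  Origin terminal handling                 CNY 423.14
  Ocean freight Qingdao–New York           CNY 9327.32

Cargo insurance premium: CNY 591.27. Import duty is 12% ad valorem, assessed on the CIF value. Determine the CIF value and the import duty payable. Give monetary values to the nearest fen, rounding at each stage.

CIF = FCA price + pre-shipment costs + freight + insurance
CIF = 24447.00 + 423.14 + 9327.32 + 591.27 = 34788.73
Import duty = 34788.73 × 12% = 4174.65

CIF value: CNY 34788.73; import duty: CNY 4174.65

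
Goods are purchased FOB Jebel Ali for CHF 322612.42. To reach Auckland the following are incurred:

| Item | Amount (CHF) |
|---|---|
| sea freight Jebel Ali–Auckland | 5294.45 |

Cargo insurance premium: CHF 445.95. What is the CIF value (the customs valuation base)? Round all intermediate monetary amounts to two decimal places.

CIF = FOB price + freight + insurance
CIF = 322612.42 + 5294.45 + 445.95 = 328352.82

CIF value: CHF 328352.82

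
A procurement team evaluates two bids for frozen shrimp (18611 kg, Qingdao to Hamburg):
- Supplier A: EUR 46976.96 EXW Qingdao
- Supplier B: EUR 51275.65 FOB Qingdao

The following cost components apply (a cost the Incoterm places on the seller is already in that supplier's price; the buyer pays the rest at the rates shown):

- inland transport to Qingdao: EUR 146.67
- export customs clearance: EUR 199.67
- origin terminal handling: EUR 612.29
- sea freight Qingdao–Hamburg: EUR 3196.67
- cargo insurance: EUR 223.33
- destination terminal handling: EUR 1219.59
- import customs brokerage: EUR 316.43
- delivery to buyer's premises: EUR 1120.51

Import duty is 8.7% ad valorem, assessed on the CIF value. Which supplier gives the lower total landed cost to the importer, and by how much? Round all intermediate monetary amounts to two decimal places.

Supplier A (EXW):
CIF value = EXW price + inland to port + export clearance + origin terminal + freight + insurance = 46976.96 + 146.67 + 199.67 + 612.29 + 3196.67 + 223.33 = 51355.59
Import duty = 51355.59 × 8.7% = 4467.94
Buyer bears (A): 146.67 + 199.67 + 612.29 + 3196.67 + 223.33 + 1219.59 + 316.43 + 1120.51 = 7035.16
Landed cost (A) = invoice 46976.96 + 7035.16 + duty 4467.94 = 58480.06
Supplier B (FOB):
CIF value = FOB price + freight + insurance = 51275.65 + 3196.67 + 223.33 = 54695.65
Import duty = 54695.65 × 8.7% = 4758.52
Buyer bears (B): 3196.67 + 223.33 + 1219.59 + 316.43 + 1120.51 = 6076.53
Landed cost (B) = invoice 51275.65 + 6076.53 + duty 4758.52 = 62110.70
Difference = |58480.06 − 62110.70| = 3630.64

Supplier A is cheaper by EUR 3630.64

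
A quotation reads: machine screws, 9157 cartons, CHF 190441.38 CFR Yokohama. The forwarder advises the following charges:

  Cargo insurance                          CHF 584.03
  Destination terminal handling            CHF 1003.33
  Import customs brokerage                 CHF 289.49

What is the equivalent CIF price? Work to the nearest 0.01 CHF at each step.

Not relevant to the conversion: brokerage, destination terminal — on the buyer under both terms; not part of either seller's price.
From CFR to CIF, the seller additionally bears: insurance.
CIF price = 190441.38 + 584.03 = 191025.41

CIF price: CHF 191025.41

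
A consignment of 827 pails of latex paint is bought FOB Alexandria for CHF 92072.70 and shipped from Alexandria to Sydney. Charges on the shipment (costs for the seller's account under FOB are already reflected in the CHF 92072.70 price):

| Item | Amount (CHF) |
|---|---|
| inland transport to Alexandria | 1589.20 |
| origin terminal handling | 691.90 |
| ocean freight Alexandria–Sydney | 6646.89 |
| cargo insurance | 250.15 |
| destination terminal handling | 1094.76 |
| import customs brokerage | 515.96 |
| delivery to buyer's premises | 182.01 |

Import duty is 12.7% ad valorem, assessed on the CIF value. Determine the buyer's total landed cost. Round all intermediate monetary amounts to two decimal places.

FOB: the seller bears costs until goods are on board at the origin port; the buyer bears freight, insurance and all costs thereafter.
Already in the invoice (seller's account under FOB): inland to port, origin terminal — exclude.
CIF value = FOB price + freight + insurance = 92072.70 + 6646.89 + 250.15 = 98969.74
Import duty = 98969.74 × 12.7% = 12569.16
Buyer bears: freight 6646.89 + insurance 250.15 + destination terminal 1094.76 + brokerage 515.96 + delivery 182.01 + duty 12569.16 = 21258.93
Landed cost = invoice 92072.70 + 21258.93 = 113331.63

Total landed cost: CHF 113331.63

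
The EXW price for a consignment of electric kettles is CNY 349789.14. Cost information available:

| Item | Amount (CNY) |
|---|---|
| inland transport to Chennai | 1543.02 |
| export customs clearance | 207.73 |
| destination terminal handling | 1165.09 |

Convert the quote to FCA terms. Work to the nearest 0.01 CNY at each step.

FCA price: CNY 351539.89

Not relevant to the conversion: destination terminal — on the buyer under both terms; not part of either seller's price.
From EXW to FCA, the seller additionally bears: inland to port, export clearance.
FCA price = 349789.14 + 1543.02 + 207.73 = 351539.89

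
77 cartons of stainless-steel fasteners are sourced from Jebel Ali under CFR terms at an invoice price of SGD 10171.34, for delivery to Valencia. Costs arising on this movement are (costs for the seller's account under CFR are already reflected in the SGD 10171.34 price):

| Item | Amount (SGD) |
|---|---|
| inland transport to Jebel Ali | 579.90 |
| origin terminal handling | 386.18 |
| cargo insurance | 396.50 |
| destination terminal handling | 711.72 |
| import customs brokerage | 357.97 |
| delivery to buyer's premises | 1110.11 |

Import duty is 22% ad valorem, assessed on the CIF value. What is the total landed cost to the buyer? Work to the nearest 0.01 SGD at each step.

Total landed cost: SGD 15072.56

CFR: the seller pays costs through ocean freight to the destination port, but not insurance.
Already in the invoice (seller's account under CFR): inland to port, origin terminal — exclude.
CIF value = CFR price + insurance = 10171.34 + 396.50 = 10567.84
Import duty = 10567.84 × 22% = 2324.92
Buyer bears: insurance 396.50 + destination terminal 711.72 + brokerage 357.97 + delivery 1110.11 + duty 2324.92 = 4901.22
Landed cost = invoice 10171.34 + 4901.22 = 15072.56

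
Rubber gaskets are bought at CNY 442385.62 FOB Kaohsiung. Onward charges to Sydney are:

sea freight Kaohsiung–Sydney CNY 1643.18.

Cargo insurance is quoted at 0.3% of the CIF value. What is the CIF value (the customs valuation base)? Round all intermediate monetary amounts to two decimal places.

Let C be the CIF value. C = FOB price + freight + 0.3% × C
C − 0.3% × C = 442385.62 + 1643.18
0.997 × C = 444028.80
C = 444028.80 / 0.997 = 445364.89
Insurance premium = 0.3% × 445364.89 = 1336.09

CIF value: CNY 445364.89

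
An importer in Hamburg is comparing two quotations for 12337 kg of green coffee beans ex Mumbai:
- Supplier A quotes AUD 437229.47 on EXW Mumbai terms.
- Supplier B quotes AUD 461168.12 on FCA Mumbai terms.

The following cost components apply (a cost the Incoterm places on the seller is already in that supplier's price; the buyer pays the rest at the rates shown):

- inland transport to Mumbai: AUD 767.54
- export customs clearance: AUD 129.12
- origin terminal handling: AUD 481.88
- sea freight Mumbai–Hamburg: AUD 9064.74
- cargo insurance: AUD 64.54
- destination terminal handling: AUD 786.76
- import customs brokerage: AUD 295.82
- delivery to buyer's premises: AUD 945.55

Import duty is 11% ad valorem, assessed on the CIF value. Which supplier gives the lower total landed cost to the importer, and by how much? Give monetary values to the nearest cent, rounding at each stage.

Supplier A is cheaper by AUD 25576.61

Supplier A (EXW):
CIF value = EXW price + inland to port + export clearance + origin terminal + freight + insurance = 437229.47 + 767.54 + 129.12 + 481.88 + 9064.74 + 64.54 = 447737.29
Import duty = 447737.29 × 11% = 49251.10
Buyer bears (A): 767.54 + 129.12 + 481.88 + 9064.74 + 64.54 + 786.76 + 295.82 + 945.55 = 12535.95
Landed cost (A) = invoice 437229.47 + 12535.95 + duty 49251.10 = 499016.52
Supplier B (FCA):
CIF value = FCA price + origin terminal + freight + insurance = 461168.12 + 481.88 + 9064.74 + 64.54 = 470779.28
Import duty = 470779.28 × 11% = 51785.72
Buyer bears (B): 481.88 + 9064.74 + 64.54 + 786.76 + 295.82 + 945.55 = 11639.29
Landed cost (B) = invoice 461168.12 + 11639.29 + duty 51785.72 = 524593.13
Difference = |499016.52 − 524593.13| = 25576.61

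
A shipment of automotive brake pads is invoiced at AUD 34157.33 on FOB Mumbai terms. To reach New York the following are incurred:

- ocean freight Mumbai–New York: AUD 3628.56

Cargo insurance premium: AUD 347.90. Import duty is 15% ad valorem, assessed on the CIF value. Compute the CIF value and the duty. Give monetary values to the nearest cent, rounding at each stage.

CIF value: AUD 38133.79; import duty: AUD 5720.07

CIF = FOB price + freight + insurance
CIF = 34157.33 + 3628.56 + 347.90 = 38133.79
Import duty = 38133.79 × 15% = 5720.07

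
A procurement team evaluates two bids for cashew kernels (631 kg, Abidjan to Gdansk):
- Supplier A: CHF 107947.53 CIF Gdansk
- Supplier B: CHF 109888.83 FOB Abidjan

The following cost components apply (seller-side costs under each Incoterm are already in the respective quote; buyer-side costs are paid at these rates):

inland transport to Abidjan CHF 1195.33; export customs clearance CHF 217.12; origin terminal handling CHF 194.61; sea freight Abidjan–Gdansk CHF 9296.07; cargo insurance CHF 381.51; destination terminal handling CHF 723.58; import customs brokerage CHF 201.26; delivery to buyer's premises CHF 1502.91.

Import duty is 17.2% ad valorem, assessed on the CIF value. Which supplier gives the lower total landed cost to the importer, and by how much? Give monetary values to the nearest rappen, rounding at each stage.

Supplier A is cheaper by CHF 13617.32

Supplier A (CIF):
The CIF price already equals the CIF value: 107947.53
Import duty = 107947.53 × 17.2% = 18566.98
Buyer bears (A): 723.58 + 201.26 + 1502.91 = 2427.75
Landed cost (A) = invoice 107947.53 + 2427.75 + duty 18566.98 = 128942.26
Supplier B (FOB):
CIF value = FOB price + freight + insurance = 109888.83 + 9296.07 + 381.51 = 119566.41
Import duty = 119566.41 × 17.2% = 20565.42
Buyer bears (B): 9296.07 + 381.51 + 723.58 + 201.26 + 1502.91 = 12105.33
Landed cost (B) = invoice 109888.83 + 12105.33 + duty 20565.42 = 142559.58
Difference = |128942.26 − 142559.58| = 13617.32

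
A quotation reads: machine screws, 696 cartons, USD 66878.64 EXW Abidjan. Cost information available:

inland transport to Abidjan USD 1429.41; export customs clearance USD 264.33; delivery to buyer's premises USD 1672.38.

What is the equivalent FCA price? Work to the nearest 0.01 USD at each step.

Not relevant to the conversion: delivery — on the buyer under both terms; not part of either seller's price.
From EXW to FCA, the seller additionally bears: inland to port, export clearance.
FCA price = 66878.64 + 1429.41 + 264.33 = 68572.38

FCA price: USD 68572.38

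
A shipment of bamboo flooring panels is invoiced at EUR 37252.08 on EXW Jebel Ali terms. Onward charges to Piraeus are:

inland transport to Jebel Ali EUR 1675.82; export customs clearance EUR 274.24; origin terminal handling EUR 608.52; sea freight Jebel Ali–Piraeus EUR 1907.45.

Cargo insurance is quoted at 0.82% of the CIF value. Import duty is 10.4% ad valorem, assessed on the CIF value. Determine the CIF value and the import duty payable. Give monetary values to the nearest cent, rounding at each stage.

CIF value: EUR 42063.03; import duty: EUR 4374.56

Let C be the CIF value. C = EXW price + pre-shipment costs + freight + 0.82% × C
C − 0.82% × C = 37252.08 + 1675.82 + 274.24 + 608.52 + 1907.45
0.9918 × C = 41718.11
C = 41718.11 / 0.9918 = 42063.03
Insurance premium = 0.82% × 42063.03 = 344.92
Import duty = 42063.03 × 10.4% = 4374.56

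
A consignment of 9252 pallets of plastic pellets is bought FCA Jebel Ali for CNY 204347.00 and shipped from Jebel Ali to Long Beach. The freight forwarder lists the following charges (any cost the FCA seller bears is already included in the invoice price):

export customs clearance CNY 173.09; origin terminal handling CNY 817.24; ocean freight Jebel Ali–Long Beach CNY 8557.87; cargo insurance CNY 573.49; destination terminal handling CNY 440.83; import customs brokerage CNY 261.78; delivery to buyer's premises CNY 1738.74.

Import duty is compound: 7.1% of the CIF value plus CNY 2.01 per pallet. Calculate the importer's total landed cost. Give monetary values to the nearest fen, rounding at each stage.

FCA: the seller delivers export-cleared goods to the carrier; the buyer bears costs from that point.
Already in the invoice (seller's account under FCA): export clearance — exclude.
CIF value = FCA price + origin terminal + freight + insurance = 204347.00 + 817.24 + 8557.87 + 573.49 = 214295.60
Ad valorem component: 214295.60 × 7.1% = 15214.99
Specific component: 9252 × 2.01 = 18596.52
Import duty = 15214.99 + 18596.52 = 33811.51
Buyer bears: origin terminal 817.24 + freight 8557.87 + insurance 573.49 + destination terminal 440.83 + brokerage 261.78 + delivery 1738.74 + duty 33811.51 = 46201.46
Landed cost = invoice 204347.00 + 46201.46 = 250548.46

Total landed cost: CNY 250548.46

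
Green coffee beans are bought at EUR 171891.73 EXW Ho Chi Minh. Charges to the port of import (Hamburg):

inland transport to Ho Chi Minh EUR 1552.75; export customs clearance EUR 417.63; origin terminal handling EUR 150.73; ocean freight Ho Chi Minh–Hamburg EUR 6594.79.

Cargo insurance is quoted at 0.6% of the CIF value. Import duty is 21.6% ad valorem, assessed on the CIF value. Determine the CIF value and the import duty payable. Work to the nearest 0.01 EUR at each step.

Let C be the CIF value. C = EXW price + pre-shipment costs + freight + 0.6% × C
C − 0.6% × C = 171891.73 + 1552.75 + 417.63 + 150.73 + 6594.79
0.994 × C = 180607.63
C = 180607.63 / 0.994 = 181697.82
Insurance premium = 0.6% × 181697.82 = 1090.19
Import duty = 181697.82 × 21.6% = 39246.73

CIF value: EUR 181697.82; import duty: EUR 39246.73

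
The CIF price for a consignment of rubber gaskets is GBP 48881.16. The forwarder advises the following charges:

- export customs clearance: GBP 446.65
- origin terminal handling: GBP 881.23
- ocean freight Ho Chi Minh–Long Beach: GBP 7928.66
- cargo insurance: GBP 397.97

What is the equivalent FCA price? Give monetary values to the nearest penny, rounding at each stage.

FCA price: GBP 39673.30

Not relevant to the conversion: export clearance — on the seller under both CIF and FCA; already in the CIF price and stays in the FCA price.
From CIF to FCA, the seller no longer bears: origin terminal, freight, insurance.
FCA price = 48881.16 − 881.23 − 7928.66 − 397.97 = 39673.30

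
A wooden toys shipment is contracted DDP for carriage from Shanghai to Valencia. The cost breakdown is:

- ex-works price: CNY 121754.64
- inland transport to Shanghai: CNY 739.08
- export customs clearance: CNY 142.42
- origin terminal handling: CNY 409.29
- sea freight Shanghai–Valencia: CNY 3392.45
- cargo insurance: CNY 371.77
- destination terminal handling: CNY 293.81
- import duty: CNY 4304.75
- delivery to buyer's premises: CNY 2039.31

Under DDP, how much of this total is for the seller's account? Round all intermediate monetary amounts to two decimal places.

DDP: the seller bears all costs including import duty.
Seller's account: goods 121754.64 + inland to port 739.08 + export clearance 142.42 + origin terminal 409.29 + freight 3392.45 + insurance 371.77 + destination terminal 293.81 + duty 4304.75 + delivery 2039.31 = 133447.52
Buyer's account: 0.00

Seller's account: CNY 133447.52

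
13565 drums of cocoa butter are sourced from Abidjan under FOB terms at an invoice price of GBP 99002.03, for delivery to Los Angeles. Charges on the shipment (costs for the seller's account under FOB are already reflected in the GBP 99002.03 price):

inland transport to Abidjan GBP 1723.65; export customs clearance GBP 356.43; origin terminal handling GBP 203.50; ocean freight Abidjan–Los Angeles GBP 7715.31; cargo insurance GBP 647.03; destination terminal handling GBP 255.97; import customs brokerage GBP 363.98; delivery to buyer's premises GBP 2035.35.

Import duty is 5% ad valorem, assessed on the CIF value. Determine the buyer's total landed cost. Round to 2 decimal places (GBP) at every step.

Total landed cost: GBP 115387.89

FOB: the seller bears costs until goods are on board at the origin port; the buyer bears freight, insurance and all costs thereafter.
Already in the invoice (seller's account under FOB): inland to port, export clearance, origin terminal — exclude.
CIF value = FOB price + freight + insurance = 99002.03 + 7715.31 + 647.03 = 107364.37
Import duty = 107364.37 × 5% = 5368.22
Buyer bears: freight 7715.31 + insurance 647.03 + destination terminal 255.97 + brokerage 363.98 + delivery 2035.35 + duty 5368.22 = 16385.86
Landed cost = invoice 99002.03 + 16385.86 = 115387.89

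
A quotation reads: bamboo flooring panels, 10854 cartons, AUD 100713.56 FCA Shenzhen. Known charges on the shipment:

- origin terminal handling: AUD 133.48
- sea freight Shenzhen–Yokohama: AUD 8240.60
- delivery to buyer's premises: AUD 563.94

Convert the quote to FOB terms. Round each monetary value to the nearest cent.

Not relevant to the conversion: delivery, freight — on the buyer under both terms; not part of either seller's price.
From FCA to FOB, the seller additionally bears: origin terminal.
FOB price = 100713.56 + 133.48 = 100847.04

FOB price: AUD 100847.04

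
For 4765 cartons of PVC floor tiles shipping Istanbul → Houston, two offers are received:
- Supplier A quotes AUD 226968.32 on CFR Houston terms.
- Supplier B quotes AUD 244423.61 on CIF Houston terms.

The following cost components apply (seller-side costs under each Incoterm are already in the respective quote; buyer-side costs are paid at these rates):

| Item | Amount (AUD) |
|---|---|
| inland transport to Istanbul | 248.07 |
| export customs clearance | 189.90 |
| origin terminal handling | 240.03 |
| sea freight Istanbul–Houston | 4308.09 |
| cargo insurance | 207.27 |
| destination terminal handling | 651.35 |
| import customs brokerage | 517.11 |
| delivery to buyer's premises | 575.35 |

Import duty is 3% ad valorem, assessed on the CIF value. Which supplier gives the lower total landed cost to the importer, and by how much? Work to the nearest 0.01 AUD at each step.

Supplier A is cheaper by AUD 17765.46

Supplier A (CFR):
CIF value = CFR price + insurance = 226968.32 + 207.27 = 227175.59
Import duty = 227175.59 × 3% = 6815.27
Buyer bears (A): 207.27 + 651.35 + 517.11 + 575.35 = 1951.08
Landed cost (A) = invoice 226968.32 + 1951.08 + duty 6815.27 = 235734.67
Supplier B (CIF):
The CIF price already equals the CIF value: 244423.61
Import duty = 244423.61 × 3% = 7332.71
Buyer bears (B): 651.35 + 517.11 + 575.35 = 1743.81
Landed cost (B) = invoice 244423.61 + 1743.81 + duty 7332.71 = 253500.13
Difference = |235734.67 − 253500.13| = 17765.46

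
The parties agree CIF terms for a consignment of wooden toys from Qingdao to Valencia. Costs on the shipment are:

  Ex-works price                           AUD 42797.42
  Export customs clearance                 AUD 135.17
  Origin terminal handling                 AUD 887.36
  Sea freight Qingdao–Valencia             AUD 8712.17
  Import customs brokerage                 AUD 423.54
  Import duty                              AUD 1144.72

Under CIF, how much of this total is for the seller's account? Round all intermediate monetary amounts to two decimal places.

CIF: the seller pays costs through ocean freight and marine insurance to the destination port.
Seller's account: goods 42797.42 + export clearance 135.17 + origin terminal 887.36 + freight 8712.17 = 52532.12
Buyer's account: brokerage 423.54 + duty 1144.72 = 1568.26

Seller's account: AUD 52532.12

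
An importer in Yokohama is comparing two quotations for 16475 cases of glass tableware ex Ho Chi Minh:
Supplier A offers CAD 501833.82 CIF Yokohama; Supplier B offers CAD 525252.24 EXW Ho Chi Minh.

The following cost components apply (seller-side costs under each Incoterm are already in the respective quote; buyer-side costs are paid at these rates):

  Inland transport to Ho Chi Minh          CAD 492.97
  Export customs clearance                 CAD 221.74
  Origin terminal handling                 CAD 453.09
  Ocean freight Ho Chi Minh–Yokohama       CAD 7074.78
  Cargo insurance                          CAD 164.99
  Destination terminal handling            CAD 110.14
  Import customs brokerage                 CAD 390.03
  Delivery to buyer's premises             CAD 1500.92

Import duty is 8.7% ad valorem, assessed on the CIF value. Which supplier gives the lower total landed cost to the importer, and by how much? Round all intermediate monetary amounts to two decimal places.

Supplier A is cheaper by CAD 34594.85

Supplier A (CIF):
The CIF price already equals the CIF value: 501833.82
Import duty = 501833.82 × 8.7% = 43659.54
Buyer bears (A): 110.14 + 390.03 + 1500.92 = 2001.09
Landed cost (A) = invoice 501833.82 + 2001.09 + duty 43659.54 = 547494.45
Supplier B (EXW):
CIF value = EXW price + inland to port + export clearance + origin terminal + freight + insurance = 525252.24 + 492.97 + 221.74 + 453.09 + 7074.78 + 164.99 = 533659.81
Import duty = 533659.81 × 8.7% = 46428.40
Buyer bears (B): 492.97 + 221.74 + 453.09 + 7074.78 + 164.99 + 110.14 + 390.03 + 1500.92 = 10408.66
Landed cost (B) = invoice 525252.24 + 10408.66 + duty 46428.40 = 582089.30
Difference = |547494.45 − 582089.30| = 34594.85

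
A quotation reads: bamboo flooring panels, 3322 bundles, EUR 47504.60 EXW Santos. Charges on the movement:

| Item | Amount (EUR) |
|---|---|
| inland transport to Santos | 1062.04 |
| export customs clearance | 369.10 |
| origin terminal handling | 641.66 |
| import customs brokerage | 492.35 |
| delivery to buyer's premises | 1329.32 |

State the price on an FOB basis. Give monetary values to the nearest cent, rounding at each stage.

FOB price: EUR 49577.40

Not relevant to the conversion: delivery, brokerage — on the buyer under both terms; not part of either seller's price.
From EXW to FOB, the seller additionally bears: inland to port, export clearance, origin terminal.
FOB price = 47504.60 + 1062.04 + 369.10 + 641.66 = 49577.40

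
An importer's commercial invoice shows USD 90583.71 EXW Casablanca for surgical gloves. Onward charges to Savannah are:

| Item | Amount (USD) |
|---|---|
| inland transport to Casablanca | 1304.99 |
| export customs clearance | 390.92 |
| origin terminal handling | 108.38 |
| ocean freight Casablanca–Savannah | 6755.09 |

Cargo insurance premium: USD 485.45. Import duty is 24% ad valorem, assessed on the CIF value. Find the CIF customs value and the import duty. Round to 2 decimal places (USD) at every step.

CIF value: USD 99628.54; import duty: USD 23910.85

CIF = EXW price + pre-shipment costs + freight + insurance
CIF = 90583.71 + 1304.99 + 390.92 + 108.38 + 6755.09 + 485.45 = 99628.54
Import duty = 99628.54 × 24% = 23910.85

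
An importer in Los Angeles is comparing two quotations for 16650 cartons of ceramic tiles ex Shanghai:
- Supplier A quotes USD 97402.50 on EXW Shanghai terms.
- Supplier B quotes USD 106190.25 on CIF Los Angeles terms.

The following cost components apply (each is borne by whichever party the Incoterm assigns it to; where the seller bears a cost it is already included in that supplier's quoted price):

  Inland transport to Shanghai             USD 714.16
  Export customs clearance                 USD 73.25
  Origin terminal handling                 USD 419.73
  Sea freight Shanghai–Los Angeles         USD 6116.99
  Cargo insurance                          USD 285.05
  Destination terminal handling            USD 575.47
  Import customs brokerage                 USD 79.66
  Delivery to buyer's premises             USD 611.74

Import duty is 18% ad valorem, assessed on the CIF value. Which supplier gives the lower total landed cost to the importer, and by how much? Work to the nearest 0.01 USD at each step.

Supplier A (EXW):
CIF value = EXW price + inland to port + export clearance + origin terminal + freight + insurance = 97402.50 + 714.16 + 73.25 + 419.73 + 6116.99 + 285.05 = 105011.68
Import duty = 105011.68 × 18% = 18902.10
Buyer bears (A): 714.16 + 73.25 + 419.73 + 6116.99 + 285.05 + 575.47 + 79.66 + 611.74 = 8876.05
Landed cost (A) = invoice 97402.50 + 8876.05 + duty 18902.10 = 125180.65
Supplier B (CIF):
The CIF price already equals the CIF value: 106190.25
Import duty = 106190.25 × 18% = 19114.25
Buyer bears (B): 575.47 + 79.66 + 611.74 = 1266.87
Landed cost (B) = invoice 106190.25 + 1266.87 + duty 19114.25 = 126571.37
Difference = |125180.65 − 126571.37| = 1390.72

Supplier A is cheaper by USD 1390.72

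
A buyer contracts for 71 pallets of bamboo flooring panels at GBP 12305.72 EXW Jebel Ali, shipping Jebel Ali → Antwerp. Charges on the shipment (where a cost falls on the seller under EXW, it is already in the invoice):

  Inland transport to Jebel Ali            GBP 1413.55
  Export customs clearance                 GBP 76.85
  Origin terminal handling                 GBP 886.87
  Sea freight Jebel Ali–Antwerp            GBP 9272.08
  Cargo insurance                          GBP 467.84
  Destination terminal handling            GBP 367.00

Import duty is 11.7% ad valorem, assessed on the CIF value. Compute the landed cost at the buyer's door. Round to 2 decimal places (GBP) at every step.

Total landed cost: GBP 27647.39

EXW: the seller makes goods available at their premises; the buyer bears all onward costs.
CIF value = EXW price + inland to port + export clearance + origin terminal + freight + insurance = 12305.72 + 1413.55 + 76.85 + 886.87 + 9272.08 + 467.84 = 24422.91
Import duty = 24422.91 × 11.7% = 2857.48
Buyer bears: inland to port 1413.55 + export clearance 76.85 + origin terminal 886.87 + freight 9272.08 + insurance 467.84 + destination terminal 367.00 + duty 2857.48 = 15341.67
Landed cost = invoice 12305.72 + 15341.67 = 27647.39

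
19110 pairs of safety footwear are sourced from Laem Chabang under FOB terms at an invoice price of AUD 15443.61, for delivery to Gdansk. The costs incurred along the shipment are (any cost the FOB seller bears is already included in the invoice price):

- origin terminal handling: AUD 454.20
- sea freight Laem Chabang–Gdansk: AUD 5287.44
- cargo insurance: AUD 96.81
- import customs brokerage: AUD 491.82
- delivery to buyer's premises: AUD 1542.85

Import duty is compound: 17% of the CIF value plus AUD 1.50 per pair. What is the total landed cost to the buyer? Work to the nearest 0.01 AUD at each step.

Total landed cost: AUD 55068.27

FOB: the seller bears costs until goods are on board at the origin port; the buyer bears freight, insurance and all costs thereafter.
Already in the invoice (seller's account under FOB): origin terminal — exclude.
CIF value = FOB price + freight + insurance = 15443.61 + 5287.44 + 96.81 = 20827.86
Ad valorem component: 20827.86 × 17% = 3540.74
Specific component: 19110 × 1.50 = 28665.00
Import duty = 3540.74 + 28665.00 = 32205.74
Buyer bears: freight 5287.44 + insurance 96.81 + brokerage 491.82 + delivery 1542.85 + duty 32205.74 = 39624.66
Landed cost = invoice 15443.61 + 39624.66 = 55068.27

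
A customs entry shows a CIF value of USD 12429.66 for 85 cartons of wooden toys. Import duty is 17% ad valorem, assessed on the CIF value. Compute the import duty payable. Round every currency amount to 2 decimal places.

Import duty = 12429.66 × 17% = 2113.04

Import duty: USD 2113.04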